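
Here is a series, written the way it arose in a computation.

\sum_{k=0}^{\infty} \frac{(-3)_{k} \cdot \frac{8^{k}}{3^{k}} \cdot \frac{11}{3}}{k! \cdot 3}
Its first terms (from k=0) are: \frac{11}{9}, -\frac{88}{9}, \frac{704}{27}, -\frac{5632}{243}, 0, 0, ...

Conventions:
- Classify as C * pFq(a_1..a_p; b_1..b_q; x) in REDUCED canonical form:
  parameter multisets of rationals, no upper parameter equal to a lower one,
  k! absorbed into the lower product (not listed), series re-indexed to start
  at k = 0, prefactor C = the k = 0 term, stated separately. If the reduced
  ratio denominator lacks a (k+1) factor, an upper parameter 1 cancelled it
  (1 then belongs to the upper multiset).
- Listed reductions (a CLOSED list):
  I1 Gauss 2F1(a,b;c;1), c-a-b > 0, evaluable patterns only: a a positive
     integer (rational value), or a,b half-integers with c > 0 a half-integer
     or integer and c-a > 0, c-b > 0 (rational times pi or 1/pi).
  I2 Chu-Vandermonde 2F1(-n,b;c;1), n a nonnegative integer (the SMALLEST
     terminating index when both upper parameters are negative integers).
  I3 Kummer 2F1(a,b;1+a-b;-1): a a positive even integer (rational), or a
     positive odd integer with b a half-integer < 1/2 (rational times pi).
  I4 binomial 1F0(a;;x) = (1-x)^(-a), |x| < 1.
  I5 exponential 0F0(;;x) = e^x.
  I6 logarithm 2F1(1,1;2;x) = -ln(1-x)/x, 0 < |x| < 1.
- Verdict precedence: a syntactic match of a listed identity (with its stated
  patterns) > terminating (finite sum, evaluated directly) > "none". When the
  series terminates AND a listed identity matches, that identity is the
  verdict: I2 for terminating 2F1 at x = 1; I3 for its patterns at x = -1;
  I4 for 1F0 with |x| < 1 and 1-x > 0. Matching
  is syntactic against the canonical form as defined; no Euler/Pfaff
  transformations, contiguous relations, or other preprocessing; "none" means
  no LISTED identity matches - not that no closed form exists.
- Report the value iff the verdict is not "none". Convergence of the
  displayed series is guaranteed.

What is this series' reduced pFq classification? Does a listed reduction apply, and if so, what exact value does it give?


The tell: from the first term \frac{11}{9}: the constant factors (C = 11/9) combine into one prefactor.
Step ratio: r(k) = \frac{8}{3} * (k-3) / [(k+1)] - rational in k. x = \frac{8}{3}; t_0 = \frac{11}{9}; negate the roots.

This is \frac{11}{9} * 1F0(-3; -; \frac{8}{3}) in reduced canonical form. Verdict: terminating - the sum ends at index 3 because -3 is a negative integer; exact evaluation follows. Sum: -\frac{1375}{243}.


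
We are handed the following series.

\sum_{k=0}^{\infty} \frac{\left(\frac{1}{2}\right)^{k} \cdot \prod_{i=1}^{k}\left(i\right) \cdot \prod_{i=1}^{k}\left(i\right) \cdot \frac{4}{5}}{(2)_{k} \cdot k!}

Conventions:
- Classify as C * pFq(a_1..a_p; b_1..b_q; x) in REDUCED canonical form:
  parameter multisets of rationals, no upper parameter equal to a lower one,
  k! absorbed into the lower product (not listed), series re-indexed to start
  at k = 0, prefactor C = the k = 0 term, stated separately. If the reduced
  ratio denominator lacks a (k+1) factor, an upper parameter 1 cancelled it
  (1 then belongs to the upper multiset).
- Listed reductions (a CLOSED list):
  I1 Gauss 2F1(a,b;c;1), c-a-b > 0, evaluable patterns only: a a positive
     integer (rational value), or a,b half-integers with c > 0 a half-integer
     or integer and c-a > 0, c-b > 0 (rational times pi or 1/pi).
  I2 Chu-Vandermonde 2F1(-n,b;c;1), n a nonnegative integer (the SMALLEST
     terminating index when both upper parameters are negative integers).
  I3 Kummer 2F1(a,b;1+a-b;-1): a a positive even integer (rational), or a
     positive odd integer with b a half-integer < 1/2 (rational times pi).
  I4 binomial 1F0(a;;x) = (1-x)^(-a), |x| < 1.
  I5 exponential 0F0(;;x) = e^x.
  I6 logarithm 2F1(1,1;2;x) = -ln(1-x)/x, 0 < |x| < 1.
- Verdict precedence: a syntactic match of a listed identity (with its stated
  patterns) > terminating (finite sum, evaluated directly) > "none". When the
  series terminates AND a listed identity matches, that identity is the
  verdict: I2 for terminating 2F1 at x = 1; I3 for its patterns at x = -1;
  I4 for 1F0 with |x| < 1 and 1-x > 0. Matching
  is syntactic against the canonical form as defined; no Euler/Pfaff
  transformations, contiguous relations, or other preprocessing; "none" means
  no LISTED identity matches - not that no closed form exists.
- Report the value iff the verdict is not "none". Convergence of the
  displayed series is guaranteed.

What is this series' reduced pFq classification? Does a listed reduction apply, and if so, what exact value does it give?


The series (x = \frac{1}{2}) is 2F1: upper {1, 1}, lower {2}, prefactor \frac{4}{5}. Verdict: this is the logarithmic series (I6) (the logarithm: parameters (1,1;2), x = \frac{1}{2}). Value: \left(-\frac{8}{5}\right) \cdot \ln\left(\frac{1}{2}\right).

Key step: t_0 being \frac{4}{5}, the running product (C = 4/5) telescopes to a rising factorial.
Ratio: r(k) = \frac{1}{2} * (k+1) (k+1) / [(k+2) (k+1)] - rational; roots negated = parameters, x = \frac{1}{2}, C = \frac{4}{5}.


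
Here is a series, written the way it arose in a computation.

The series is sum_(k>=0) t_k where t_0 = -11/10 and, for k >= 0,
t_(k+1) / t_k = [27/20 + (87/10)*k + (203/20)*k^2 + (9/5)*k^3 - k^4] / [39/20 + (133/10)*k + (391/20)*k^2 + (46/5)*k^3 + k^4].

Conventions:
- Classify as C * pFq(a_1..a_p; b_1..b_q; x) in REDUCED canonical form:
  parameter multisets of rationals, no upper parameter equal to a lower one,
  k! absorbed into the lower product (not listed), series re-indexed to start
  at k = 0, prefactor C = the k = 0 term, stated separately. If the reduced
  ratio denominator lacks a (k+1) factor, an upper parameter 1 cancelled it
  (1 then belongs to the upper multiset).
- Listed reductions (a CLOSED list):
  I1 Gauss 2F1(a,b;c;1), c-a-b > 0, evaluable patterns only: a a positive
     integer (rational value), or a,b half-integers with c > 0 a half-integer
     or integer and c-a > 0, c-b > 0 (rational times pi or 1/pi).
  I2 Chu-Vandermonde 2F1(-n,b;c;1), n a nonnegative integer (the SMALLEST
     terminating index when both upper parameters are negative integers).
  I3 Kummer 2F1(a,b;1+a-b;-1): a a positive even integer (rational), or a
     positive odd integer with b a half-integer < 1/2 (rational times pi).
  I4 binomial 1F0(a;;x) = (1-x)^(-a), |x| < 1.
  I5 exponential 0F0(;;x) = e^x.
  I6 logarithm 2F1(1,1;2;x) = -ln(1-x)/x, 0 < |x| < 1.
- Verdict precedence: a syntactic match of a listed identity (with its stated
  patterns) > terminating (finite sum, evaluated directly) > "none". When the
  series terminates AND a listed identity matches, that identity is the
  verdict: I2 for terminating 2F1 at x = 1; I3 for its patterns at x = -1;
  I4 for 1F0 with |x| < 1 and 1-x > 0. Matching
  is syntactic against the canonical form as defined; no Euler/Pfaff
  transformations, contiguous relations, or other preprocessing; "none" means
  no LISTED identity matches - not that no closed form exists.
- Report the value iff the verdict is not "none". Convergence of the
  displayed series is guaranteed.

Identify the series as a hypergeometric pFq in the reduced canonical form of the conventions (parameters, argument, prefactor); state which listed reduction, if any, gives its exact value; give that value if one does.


This is -11/10 * 2F1(-9/2, 1; 13/2; -1) in reduced canonical form. Verdict: this is Kummer's theorem (I3) (x = -1; c = 13/2 equals 1+a-b for upper {-9/2, 1}: listed pattern). Sum: (-7623/10240) * pi.

Structural cue: from the first term -11/10: the parameter 1/5 appears in both the upper and lower lists and cancels (alongside the other common factor).
Consecutive-term ratio: r(k) = (-1) * (k-9/2) (k+1) / [(k+13/2) (k+1)] - rational in k. x = (-1); t_0 = -11/10; negate the roots.


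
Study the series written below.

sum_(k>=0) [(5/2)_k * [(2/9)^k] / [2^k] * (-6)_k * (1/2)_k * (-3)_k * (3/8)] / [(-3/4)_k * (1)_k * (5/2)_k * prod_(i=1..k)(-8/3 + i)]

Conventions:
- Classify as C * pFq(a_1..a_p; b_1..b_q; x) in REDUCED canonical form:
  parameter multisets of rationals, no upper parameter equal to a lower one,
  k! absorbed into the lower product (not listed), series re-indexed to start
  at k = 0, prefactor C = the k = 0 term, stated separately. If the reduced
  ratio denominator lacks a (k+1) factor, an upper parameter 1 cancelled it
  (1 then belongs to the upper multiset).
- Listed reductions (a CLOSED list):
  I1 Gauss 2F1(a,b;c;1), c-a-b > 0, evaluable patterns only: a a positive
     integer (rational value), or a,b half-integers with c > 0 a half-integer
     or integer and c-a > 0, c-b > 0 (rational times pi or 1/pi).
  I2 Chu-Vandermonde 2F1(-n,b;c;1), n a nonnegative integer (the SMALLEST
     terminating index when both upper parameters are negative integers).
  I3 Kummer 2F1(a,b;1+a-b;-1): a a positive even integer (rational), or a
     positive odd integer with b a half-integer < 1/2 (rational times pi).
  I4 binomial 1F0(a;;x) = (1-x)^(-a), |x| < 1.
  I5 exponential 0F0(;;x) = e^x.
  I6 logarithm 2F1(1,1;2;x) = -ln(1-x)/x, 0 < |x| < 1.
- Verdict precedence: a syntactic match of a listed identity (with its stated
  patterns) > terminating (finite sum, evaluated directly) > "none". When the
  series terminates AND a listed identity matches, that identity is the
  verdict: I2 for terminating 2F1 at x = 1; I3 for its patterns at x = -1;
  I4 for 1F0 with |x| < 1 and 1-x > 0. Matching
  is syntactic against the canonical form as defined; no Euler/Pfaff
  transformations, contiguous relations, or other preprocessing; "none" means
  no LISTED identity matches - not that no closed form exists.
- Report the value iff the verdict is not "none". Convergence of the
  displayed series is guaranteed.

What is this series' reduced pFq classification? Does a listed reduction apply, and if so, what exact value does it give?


At argument 1/9: a 3F2 with upper {-6, -3, 1/2}, lower {-5/3, -3/4}, scaled by C = 3/8. Verdict: terminating at k = 3: the factor (-3)_k kills every later term; summing the 4 survivors is exact. Sum: -259/120.

Structural cue: t_0 = 3/8 here, and the parameter 5/2 appears in both the upper and lower lists and cancels.
Adjacent-term ratio: r(k) = (1/9) * (k-6) (k-3) (k+1/2) / [(k-5/3) (k-3/4) (k+1)] - poly over poly, x = (1/9) from leading terms; C = 3/8 at k = 0.


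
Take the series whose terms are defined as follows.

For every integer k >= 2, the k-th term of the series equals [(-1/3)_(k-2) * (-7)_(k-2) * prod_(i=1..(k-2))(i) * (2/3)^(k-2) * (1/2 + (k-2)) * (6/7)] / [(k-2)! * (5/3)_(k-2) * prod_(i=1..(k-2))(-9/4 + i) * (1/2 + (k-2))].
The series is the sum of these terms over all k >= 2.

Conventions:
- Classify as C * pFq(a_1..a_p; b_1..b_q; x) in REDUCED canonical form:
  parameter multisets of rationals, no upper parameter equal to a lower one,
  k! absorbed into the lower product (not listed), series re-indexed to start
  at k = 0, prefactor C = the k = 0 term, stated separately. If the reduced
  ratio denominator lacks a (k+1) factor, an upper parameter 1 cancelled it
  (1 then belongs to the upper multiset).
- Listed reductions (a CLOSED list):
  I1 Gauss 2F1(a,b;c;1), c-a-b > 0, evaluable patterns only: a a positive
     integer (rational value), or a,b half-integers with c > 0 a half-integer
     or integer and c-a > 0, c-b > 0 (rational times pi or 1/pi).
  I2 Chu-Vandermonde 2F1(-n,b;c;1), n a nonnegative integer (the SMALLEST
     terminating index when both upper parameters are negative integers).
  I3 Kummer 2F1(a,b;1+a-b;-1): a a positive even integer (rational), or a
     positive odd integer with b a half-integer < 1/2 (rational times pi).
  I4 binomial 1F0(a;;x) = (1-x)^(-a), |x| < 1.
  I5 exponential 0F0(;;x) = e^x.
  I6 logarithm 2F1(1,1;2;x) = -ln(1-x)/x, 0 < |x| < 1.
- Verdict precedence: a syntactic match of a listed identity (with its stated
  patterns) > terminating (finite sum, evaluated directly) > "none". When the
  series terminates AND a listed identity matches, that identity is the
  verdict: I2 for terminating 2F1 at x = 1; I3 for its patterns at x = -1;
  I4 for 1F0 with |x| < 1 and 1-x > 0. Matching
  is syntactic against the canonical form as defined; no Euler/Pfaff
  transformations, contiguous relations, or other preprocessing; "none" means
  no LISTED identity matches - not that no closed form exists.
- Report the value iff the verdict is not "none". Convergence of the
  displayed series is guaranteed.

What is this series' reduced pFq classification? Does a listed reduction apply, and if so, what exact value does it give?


Key step: x = (2/3) and the running product (prefactor 6/7) telescopes to a rising factorial.
Term ratio: r(k) = (2/3) * (k-7) (k-1/3) (k+1) / [(k-5/4) (k+5/3) (k+1)] - poly over poly, x = (2/3) from leading terms; C = 6/7 at k = 0.

Classification (C = 6/7): 3F2 with upper {-7, -1/3, 1}, lower {-5/4, 5/3}, argument x = 2/3. Verdict: terminating. (-7)_k vanishes past k = 7, leaving a 8-term sum, computed directly. Hence: -407891074/14595421995.


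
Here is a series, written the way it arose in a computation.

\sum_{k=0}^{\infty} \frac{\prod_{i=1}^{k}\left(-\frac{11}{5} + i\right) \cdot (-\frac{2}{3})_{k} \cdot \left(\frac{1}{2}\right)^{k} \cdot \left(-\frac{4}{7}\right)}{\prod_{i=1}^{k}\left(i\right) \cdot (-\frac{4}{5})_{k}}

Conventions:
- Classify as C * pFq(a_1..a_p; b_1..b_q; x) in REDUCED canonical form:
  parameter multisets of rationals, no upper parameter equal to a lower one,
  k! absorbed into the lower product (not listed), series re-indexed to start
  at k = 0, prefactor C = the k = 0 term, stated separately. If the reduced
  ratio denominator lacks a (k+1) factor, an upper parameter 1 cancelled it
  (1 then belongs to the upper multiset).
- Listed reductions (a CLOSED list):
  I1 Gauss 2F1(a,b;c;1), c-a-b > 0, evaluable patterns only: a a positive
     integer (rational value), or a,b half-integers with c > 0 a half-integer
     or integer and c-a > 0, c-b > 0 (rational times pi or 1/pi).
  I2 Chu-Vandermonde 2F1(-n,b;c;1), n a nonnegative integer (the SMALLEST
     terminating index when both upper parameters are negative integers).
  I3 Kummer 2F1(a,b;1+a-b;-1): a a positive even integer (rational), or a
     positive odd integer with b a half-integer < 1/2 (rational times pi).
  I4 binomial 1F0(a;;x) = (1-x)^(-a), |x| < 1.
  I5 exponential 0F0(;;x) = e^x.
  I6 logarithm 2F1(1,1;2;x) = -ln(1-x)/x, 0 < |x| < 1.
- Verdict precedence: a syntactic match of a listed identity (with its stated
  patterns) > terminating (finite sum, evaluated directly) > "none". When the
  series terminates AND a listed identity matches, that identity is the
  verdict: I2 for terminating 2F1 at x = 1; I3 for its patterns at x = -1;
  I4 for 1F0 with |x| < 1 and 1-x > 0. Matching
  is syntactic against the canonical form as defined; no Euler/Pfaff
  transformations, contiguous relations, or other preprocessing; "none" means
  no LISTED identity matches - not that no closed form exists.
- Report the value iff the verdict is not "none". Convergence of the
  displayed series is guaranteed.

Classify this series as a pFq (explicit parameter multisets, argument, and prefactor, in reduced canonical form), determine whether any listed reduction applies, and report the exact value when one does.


Canonical form: C = -\frac{4}{7} times 2F1 with upper {-\frac{6}{5}, -\frac{2}{3}}, lower {-\frac{4}{5}}, x = \frac{1}{2}. Verdict: none here - no I1-I6 shape fits x = \frac{1}{2} with lower {-\frac{4}{5}}.

Key step: t_0 being -\frac{4}{7}, the product of the first k integers (prefactor -4/7) is k!.
Term ratio: r(k) = \frac{1}{2} * (k-\frac{6}{5}) (k-\frac{2}{3}) / [(k-\frac{4}{5}) (k+1)] - rational in k, leading ratio \frac{1}{2}; with t_0 = -\frac{4}{7}, classification follows.


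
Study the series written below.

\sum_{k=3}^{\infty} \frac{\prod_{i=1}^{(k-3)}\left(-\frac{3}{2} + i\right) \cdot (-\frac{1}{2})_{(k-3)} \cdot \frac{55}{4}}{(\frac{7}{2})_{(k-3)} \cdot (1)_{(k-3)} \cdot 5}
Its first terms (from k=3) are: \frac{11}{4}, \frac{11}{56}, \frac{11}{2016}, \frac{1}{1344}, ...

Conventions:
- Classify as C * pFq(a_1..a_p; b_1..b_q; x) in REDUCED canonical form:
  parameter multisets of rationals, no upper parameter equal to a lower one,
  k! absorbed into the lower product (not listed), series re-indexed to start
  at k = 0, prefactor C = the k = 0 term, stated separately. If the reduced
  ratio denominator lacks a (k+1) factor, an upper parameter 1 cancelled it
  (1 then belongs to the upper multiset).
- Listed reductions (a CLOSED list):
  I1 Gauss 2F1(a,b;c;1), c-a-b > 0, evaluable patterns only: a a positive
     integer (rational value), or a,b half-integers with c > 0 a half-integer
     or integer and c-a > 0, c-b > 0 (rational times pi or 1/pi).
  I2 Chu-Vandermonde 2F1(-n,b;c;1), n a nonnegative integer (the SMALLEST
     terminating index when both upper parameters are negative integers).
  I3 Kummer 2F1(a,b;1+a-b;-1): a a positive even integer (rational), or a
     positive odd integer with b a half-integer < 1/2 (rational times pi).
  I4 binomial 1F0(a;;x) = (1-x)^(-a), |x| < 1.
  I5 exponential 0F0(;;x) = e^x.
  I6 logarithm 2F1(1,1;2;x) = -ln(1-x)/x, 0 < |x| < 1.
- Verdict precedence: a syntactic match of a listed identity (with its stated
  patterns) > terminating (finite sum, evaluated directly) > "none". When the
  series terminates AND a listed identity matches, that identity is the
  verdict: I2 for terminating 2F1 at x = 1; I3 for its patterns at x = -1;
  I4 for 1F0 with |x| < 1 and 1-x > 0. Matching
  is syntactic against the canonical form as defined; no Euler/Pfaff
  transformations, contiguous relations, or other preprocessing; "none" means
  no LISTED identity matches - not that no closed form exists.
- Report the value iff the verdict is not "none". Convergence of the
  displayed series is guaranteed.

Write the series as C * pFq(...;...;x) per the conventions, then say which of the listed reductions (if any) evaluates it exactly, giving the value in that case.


Structural cue: from the first term \frac{11}{4}: the running product (C = 11/4) telescopes to a rising factorial.
Adjacent-term ratio: r(k) = 1 * (k-\frac{1}{2}) (k-\frac{1}{2}) / [(k+\frac{7}{2}) (k+1)] - poly over poly, x = 1 from leading terms; C = \frac{11}{4} at k = 0.

At argument 1: a 2F1 with upper {-\frac{1}{2}, -\frac{1}{2}}, lower {\frac{7}{2}}, scaled by C = \frac{11}{4}. Verdict: the half-integer Gauss pattern (I1) fires (x = 1; upper {-\frac{1}{2}, -\frac{1}{2}} half-integers, c = \frac{7}{2} in the evaluable pattern). Value: \frac{1925}{2048} \cdot \pi.


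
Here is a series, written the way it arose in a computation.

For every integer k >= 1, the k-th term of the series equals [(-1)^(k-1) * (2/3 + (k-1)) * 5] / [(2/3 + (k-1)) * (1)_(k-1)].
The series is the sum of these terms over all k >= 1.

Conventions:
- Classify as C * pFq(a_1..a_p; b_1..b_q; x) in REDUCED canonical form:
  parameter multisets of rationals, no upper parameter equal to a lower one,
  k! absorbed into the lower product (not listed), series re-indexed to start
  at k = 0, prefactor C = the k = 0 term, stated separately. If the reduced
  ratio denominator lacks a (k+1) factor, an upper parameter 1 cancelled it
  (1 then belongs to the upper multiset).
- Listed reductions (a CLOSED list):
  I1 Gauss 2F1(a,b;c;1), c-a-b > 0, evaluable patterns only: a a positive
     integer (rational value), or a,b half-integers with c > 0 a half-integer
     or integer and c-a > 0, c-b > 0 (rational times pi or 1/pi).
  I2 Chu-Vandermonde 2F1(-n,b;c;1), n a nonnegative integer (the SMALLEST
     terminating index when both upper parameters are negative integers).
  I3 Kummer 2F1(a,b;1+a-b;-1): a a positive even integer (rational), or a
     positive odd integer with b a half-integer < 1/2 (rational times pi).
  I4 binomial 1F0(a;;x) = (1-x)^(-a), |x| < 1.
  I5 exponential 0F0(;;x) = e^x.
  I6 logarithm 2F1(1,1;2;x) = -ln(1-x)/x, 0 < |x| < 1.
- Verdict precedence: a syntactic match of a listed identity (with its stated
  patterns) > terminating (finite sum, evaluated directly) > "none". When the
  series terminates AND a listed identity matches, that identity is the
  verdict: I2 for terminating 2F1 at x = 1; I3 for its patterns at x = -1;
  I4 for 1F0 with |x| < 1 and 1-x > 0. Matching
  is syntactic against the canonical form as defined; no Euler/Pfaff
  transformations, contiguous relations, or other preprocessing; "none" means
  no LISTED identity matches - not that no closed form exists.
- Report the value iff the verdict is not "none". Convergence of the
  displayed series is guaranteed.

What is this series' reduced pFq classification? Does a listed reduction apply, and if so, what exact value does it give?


Key step: with t_0 = 5, (1)_k (prefactor 5) is k! itself.
Adjacent-term ratio: r(k) = (-1) * 1 / [(k+1)] - rational; roots negated = parameters, x = (-1), C = 5.

Reduced: x = -1, 0F0, upper = {-}, lower = {-}, C = 5. Verdict: this is the I5 exponential reduction (the 0F0 exponential series at x = -1). Sum: 5 * e^(-1).


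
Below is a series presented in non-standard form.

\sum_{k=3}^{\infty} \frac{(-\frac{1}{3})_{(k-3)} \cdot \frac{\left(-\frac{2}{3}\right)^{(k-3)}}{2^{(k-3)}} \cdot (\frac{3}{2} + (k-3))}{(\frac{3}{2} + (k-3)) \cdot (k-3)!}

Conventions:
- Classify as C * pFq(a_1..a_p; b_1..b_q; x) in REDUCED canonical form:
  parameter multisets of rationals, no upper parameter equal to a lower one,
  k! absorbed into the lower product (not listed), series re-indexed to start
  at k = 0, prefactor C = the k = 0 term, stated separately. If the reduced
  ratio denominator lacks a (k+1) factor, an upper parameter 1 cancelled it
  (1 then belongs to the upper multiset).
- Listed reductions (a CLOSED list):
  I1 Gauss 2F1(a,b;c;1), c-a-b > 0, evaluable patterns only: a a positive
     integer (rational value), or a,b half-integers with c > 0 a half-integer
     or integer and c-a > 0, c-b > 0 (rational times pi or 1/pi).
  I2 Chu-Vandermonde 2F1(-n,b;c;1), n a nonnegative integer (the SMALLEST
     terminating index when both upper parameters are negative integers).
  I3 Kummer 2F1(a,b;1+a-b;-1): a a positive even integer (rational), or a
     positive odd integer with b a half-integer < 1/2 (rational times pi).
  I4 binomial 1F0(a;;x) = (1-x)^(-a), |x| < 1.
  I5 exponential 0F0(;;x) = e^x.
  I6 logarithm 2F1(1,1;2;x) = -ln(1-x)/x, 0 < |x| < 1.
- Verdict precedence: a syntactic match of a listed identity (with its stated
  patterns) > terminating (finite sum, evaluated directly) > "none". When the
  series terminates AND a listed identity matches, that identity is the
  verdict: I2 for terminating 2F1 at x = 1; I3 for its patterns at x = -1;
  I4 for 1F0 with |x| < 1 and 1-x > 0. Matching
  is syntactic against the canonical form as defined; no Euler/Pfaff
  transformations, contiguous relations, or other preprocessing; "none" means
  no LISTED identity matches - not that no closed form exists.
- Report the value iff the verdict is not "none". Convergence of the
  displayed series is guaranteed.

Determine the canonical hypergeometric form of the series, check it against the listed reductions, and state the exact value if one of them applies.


x = -\frac{1}{3} here; the reduced form reads 1F0, upper {-\frac{1}{3}}, lower {-}, C = 1. Verdict at x = -\frac{1}{3}: the binomial series (I4) matches (the 1F0 binomial series: exponent 1/3, x = -\frac{1}{3}). Sum: \left(\frac{4}{3}\right)^{\frac{1}{3}}.

The tell: with t_0 = 1, the factor k + 3/2 cancels (top and bottom), leaving prefactor 1.
Step ratio: r(k) = -\frac{1}{3} * (k-\frac{1}{3}) / [(k+1)] - rational; roots negated = parameters, x = -\frac{1}{3}, C = 1.


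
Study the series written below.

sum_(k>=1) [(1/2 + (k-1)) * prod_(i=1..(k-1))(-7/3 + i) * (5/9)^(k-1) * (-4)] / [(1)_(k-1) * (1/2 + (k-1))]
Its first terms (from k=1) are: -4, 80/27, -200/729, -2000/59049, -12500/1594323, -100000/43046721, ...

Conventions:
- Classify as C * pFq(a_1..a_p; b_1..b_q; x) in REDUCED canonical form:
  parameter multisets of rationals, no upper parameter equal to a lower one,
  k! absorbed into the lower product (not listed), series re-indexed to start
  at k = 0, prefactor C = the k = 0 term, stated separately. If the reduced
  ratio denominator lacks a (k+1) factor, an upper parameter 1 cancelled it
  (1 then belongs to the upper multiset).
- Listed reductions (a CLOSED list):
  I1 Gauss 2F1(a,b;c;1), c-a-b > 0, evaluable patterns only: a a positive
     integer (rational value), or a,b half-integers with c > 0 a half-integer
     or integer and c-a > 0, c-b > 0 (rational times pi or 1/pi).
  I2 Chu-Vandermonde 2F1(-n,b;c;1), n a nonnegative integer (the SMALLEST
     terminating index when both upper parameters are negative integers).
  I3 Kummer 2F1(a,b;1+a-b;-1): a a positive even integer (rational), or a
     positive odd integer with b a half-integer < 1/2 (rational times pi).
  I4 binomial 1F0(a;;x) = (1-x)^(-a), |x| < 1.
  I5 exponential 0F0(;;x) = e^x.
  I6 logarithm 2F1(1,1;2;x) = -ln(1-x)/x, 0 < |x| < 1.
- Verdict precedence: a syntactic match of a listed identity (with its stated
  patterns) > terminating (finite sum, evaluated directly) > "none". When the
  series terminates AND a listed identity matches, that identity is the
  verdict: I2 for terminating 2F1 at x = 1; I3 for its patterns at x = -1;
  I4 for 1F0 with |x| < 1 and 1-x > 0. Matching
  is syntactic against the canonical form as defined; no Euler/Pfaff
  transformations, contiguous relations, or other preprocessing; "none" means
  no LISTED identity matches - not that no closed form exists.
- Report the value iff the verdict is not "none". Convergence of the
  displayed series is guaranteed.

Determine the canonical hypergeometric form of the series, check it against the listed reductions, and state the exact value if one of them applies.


The series (x = 5/9) is 1F0: upper {-4/3}, lower {-}, prefactor -4. Verdict: this is the binomial series (I4) (the 1F0 binomial series: exponent 4/3, x = 5/9). Its exact value is (-4) * (4/9)^(4/3).

Key step: t_0 = -4 here, and k + 1/2 divides numerator and denominator alike; C = -4 after cancelling.
Consecutive-term ratio: r(k) = (5/9) * (k-4/3) / [(k+1)] - rational in k. x = (5/9); t_0 = -4; negate the roots.


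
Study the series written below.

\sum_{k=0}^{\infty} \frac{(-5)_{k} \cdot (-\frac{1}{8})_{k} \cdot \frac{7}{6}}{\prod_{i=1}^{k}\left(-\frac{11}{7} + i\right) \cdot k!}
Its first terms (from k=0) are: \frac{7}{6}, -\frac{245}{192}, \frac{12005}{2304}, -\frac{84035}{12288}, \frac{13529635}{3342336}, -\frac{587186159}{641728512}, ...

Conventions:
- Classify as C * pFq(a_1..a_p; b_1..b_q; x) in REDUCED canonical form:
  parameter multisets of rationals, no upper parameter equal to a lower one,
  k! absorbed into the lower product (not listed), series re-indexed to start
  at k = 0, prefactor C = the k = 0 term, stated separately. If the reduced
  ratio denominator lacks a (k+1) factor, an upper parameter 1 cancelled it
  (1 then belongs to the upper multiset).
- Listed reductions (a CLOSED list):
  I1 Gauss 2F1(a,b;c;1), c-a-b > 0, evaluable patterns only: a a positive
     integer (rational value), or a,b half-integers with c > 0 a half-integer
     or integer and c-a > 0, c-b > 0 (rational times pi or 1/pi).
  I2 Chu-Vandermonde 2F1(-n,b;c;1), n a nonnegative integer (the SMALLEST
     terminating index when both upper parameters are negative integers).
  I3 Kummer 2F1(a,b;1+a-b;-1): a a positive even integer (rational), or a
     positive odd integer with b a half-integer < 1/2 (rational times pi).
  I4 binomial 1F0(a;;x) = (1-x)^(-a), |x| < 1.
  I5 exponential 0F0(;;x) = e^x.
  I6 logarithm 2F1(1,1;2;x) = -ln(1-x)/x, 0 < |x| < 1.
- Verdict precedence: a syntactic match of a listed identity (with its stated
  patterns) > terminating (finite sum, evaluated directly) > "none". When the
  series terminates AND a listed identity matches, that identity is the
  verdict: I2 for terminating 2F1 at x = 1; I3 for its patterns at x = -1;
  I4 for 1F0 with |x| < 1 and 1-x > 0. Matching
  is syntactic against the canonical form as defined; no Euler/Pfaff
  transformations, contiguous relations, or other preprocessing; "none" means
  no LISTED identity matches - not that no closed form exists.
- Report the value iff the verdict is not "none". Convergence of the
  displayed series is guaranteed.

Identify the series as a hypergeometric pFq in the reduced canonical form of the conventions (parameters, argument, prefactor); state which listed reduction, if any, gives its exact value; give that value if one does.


This is \frac{7}{6} * 2F1(-5, -\frac{1}{8}; -\frac{4}{7}; 1) in reduced canonical form. Verdict: this is Vandermonde's identity (I2) (terminating 2F1 at x = 1 with n = 5, b = -1/8, c = -\frac{4}{7}). Its exact value is \frac{895399505}{641728512}.

Key step: with t_0 = \frac{7}{6}, the lower running product (prefactor 7/6) is a rising factorial.
Adjacent-term ratio: r(k) = 1 * (k-5) (k-\frac{1}{8}) / [(k-\frac{4}{7}) (k+1)] - rational in k, leading ratio 1; with t_0 = \frac{7}{6}, classification follows.


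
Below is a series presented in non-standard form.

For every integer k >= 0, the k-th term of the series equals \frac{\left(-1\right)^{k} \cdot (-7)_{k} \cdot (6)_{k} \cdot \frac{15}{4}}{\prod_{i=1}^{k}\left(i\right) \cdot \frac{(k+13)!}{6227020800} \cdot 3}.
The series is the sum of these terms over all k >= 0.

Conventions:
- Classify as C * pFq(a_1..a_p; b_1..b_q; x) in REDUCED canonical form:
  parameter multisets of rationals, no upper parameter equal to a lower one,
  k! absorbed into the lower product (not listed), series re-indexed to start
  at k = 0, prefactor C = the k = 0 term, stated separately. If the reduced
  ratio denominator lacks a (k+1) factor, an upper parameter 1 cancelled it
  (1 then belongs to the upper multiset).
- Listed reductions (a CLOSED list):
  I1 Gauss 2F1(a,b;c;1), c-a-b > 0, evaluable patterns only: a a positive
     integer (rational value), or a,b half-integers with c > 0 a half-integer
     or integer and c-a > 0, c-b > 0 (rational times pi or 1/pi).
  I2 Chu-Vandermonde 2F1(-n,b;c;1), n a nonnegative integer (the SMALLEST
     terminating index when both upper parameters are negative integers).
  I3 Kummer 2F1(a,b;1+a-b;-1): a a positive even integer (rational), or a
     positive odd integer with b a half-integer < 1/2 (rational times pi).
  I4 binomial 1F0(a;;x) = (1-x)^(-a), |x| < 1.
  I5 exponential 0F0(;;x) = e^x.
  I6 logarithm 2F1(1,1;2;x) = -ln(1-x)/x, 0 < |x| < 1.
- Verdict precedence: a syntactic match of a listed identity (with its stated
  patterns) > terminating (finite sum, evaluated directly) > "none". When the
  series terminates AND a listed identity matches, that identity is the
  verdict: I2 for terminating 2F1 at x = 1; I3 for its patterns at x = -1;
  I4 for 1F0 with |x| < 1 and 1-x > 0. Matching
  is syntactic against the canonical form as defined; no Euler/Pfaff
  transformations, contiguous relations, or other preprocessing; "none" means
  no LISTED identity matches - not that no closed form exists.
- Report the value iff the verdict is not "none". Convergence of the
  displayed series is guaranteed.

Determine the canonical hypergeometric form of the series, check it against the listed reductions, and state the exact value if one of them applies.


At argument -1: a 2F1 with upper {-7, 6}, lower {14}, scaled by C = \frac{5}{4}. Verdict: the Kummer evaluation I3 fires (x = -1; c = 14 equals 1+a-b for upper {-7, 6}: listed pattern). Its exact value is \frac{143}{8}.

Structural cue: t_0 = \frac{5}{4} here, and the product of the first k integers (C = 5/4, x = -1) is k!.
Consecutive-term ratio: r(k) = -1 * (k-7) (k+6) / [(k+14) (k+1)] - rational in k, leading ratio -1; with t_0 = \frac{5}{4}, classification follows.


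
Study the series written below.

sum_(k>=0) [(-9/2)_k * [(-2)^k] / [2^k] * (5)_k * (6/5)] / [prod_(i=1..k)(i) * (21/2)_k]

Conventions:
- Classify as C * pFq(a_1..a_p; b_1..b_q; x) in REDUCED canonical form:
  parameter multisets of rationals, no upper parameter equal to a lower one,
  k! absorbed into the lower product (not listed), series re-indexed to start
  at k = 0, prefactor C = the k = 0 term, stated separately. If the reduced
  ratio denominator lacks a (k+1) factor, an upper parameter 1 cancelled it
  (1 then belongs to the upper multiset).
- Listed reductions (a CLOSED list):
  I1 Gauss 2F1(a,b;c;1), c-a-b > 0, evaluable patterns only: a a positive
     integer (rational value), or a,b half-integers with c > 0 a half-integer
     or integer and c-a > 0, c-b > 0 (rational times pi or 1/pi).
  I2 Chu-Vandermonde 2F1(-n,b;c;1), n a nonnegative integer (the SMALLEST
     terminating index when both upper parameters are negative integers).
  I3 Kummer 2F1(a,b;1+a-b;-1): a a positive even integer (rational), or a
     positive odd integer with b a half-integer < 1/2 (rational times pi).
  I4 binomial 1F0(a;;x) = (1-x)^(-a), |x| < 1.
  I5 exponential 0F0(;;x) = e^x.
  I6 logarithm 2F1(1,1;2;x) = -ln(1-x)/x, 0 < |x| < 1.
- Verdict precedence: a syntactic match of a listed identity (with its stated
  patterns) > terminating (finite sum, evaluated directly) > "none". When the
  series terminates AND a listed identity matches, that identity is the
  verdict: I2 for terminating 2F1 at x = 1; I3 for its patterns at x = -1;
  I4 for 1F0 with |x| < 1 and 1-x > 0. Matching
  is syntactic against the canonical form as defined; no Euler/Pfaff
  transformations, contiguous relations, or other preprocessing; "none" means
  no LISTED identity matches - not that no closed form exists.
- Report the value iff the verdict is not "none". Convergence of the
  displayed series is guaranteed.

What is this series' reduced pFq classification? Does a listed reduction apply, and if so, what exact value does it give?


First insight: t_0 = 6/5 here, and the two k-th powers (C = 6/5, x = -1) combine into one argument.
Adjacent-term ratio: r(k) = (-1) * (k-9/2) (k+5) / [(k+21/2) (k+1)] - poly over poly, x = (-1) from leading terms; C = 6/5 at k = 0.

Canonical form: C = 6/5 times 2F1 with upper {-9/2, 5}, lower {21/2}, x = -1. Verdict: this is the Kummer evaluation I3 (x = -1; c = 21/2 equals 1+a-b for upper {-9/2, 5}: listed pattern). Value: (1247103/524288) * pi.


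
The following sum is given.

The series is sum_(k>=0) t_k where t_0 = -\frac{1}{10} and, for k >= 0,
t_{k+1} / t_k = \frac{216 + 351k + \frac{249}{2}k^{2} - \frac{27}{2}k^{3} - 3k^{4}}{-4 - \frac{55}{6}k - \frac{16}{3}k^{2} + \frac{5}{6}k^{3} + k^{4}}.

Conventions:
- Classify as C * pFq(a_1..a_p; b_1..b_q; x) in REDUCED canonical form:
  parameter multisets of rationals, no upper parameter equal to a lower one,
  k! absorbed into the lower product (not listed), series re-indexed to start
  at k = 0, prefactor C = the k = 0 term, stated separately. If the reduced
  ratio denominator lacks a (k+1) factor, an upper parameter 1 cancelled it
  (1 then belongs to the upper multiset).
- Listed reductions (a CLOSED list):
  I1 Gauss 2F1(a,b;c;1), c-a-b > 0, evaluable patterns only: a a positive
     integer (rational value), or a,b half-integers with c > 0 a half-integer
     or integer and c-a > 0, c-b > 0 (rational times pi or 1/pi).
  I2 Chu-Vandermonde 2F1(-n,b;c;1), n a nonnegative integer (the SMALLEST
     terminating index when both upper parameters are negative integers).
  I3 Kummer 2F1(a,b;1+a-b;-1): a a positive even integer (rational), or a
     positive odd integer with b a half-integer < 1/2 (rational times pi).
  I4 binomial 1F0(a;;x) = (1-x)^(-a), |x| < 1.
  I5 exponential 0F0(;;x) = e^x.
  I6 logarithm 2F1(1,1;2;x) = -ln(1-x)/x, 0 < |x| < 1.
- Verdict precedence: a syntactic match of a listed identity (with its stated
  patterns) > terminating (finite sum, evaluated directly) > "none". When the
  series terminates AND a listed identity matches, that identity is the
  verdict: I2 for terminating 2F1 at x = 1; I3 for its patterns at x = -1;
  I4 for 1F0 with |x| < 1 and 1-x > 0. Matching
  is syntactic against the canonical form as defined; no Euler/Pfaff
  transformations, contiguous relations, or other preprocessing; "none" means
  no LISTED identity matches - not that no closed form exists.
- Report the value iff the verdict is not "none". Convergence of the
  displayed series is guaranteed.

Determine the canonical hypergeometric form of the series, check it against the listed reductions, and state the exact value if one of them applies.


Prefactor -\frac{1}{10}, argument -3: 2F1 with upper {-6, 8} over lower {-\frac{8}{3}}. Verdict: terminating - no listed pattern fits, but -6 in the upper list cuts the series at k = 6; direct evaluation. Its exact value is \frac{1428788062}{35}.

Key step: t_0 being -\frac{1}{10}, the expanded ratio factors over Q; C = -1/10, x = -3, roots give parameters.
Step ratio: r(k) = -3 * (k-6) (k+8) / [(k-\frac{8}{3}) (k+1)] - poly over poly, x = -3 from leading terms; C = -\frac{1}{10} at k = 0.


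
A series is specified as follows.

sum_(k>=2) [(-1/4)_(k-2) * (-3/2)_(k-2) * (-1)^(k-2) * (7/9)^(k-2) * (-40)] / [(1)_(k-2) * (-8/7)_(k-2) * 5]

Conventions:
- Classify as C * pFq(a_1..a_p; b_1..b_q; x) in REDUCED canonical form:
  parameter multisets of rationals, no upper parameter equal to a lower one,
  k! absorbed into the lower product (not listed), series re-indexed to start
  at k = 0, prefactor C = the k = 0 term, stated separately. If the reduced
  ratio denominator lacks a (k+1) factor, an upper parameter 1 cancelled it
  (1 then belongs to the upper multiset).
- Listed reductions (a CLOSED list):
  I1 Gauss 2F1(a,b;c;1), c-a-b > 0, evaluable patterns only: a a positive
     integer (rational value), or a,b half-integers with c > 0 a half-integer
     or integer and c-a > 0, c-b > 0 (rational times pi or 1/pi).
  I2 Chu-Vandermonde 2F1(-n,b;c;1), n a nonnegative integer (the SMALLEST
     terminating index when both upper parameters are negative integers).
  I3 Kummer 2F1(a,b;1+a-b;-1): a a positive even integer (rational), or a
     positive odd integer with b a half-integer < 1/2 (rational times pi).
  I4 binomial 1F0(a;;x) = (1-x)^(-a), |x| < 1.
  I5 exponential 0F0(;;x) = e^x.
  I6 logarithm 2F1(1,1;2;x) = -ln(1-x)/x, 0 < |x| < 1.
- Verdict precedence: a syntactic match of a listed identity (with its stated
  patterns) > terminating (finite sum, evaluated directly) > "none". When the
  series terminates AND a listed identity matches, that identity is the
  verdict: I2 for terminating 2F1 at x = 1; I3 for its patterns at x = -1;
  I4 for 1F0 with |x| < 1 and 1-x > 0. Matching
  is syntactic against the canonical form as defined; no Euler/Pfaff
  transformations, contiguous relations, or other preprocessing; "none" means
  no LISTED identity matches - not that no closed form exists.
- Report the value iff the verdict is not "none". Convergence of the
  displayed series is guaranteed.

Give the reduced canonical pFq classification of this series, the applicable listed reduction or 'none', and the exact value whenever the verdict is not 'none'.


Reduced: x = -7/9, 2F1, upper = {-3/2, -1/4}, lower = {-8/7}, C = -8. Verdict: none. A 2F1 with upper {-3/2, -1/4} fits none of I1-I6 at x = -7/9; the sum runs forever.

First insight: from the first term -8: (1)_k (prefactor -8) is k! itself.
Adjacent-term ratio: r(k) = (-7/9) * (k-3/2) (k-1/4) / [(k-8/7) (k+1)] - rational; roots negated = parameters, x = (-7/9), C = -8.


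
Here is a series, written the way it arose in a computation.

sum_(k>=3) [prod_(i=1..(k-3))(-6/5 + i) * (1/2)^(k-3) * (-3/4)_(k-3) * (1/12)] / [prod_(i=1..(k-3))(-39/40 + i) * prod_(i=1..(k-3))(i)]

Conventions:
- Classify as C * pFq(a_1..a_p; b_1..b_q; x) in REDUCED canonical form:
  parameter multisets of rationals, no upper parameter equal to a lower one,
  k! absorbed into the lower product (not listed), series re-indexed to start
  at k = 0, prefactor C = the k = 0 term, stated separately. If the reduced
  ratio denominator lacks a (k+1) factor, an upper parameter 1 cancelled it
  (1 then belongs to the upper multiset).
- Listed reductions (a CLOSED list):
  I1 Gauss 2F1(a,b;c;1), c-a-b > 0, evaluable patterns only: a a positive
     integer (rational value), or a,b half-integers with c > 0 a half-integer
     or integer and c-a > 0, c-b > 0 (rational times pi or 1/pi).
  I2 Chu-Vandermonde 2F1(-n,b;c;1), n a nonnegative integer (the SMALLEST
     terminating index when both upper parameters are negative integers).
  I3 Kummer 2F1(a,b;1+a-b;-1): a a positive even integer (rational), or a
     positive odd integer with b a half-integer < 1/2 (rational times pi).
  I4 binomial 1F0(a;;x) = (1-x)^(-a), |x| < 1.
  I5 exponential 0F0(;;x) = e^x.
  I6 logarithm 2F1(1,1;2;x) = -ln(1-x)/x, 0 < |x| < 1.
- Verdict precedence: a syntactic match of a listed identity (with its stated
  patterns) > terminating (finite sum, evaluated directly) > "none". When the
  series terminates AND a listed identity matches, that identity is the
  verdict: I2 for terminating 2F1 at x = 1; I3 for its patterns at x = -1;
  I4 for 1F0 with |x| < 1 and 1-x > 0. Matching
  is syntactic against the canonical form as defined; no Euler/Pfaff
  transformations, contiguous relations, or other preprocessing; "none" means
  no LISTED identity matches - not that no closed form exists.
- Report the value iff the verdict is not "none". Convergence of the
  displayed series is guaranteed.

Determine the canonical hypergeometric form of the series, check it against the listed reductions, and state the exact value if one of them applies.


Prefactor 1/12, argument 1/2: 2F1 with upper {-3/4, -1/5} over lower {1/40}. Verdict: no listed reduction: x = 1/2 and upper {-3/4, -1/5} fail every I1-I6 pattern.

First insight: t_0 = 1/12 here, and the product of the first k integers (C = 1/12) is k!.
Adjacent-term ratio: r(k) = (1/2) * (k-3/4) (k-1/5) / [(k+1/40) (k+1)] - rational in k. x = (1/2); t_0 = 1/12; negate the roots.
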